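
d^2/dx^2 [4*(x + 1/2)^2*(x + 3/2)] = 24*x + 20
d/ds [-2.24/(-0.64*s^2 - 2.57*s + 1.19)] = (-2.8672*s - 5.7568)/(0.64*s^2 + 2.57*s - 1.19)^2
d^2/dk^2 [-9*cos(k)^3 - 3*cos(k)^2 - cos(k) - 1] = 31*cos(k)/4 + 6*cos(2*k) + 81*cos(3*k)/4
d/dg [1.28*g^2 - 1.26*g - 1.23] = 2.56*g - 1.26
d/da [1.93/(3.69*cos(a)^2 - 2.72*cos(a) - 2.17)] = (14.2434*cos(a) - 5.2496)*sin(a)/(-3.69*cos(a)^2 + 2.72*cos(a) + 2.17)^2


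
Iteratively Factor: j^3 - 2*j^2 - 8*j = (j)*(j^2 - 2*j - 8) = j*(j + 2)*(j - 4)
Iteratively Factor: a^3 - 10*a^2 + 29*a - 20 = (a - 5)*(a^2 - 5*a + 4) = (a - 5)*(a - 4)*(a - 1)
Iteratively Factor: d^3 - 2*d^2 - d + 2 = (d - 1)*(d^2 - d - 2) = (d - 1)*(d + 1)*(d - 2)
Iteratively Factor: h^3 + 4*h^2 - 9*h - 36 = (h + 4)*(h^2 - 9) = (h + 3)*(h + 4)*(h - 3)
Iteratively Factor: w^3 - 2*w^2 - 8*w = (w + 2)*(w^2 - 4*w) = w*(w + 2)*(w - 4)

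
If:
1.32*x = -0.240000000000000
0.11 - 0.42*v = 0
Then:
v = 0.26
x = -0.18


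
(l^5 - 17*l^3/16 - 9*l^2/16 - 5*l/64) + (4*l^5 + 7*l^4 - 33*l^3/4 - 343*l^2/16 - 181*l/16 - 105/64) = 5*l^5 + 7*l^4 - 149*l^3/16 - 22*l^2 - 729*l/64 - 105/64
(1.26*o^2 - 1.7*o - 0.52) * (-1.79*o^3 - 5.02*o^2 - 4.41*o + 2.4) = -2.2554*o^5 - 3.2822*o^4 + 3.9082*o^3 + 13.1314*o^2 - 1.7868*o - 1.248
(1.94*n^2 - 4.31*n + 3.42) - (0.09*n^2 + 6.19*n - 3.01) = 1.85*n^2 - 10.5*n + 6.43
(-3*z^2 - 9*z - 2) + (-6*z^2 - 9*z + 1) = -9*z^2 - 18*z - 1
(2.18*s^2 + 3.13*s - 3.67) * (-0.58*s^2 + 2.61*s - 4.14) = -1.2644*s^4 + 3.8744*s^3 + 1.2727*s^2 - 22.5369*s + 15.1938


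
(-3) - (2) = -5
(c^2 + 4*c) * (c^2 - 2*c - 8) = c^4 + 2*c^3 - 16*c^2 - 32*c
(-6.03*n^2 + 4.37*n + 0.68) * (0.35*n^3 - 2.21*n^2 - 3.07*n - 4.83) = -2.1105*n^5 + 14.8558*n^4 + 9.0924*n^3 + 14.2062*n^2 - 23.1947*n - 3.2844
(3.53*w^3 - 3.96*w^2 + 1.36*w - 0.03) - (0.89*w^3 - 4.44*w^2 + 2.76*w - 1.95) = 2.64*w^3 + 0.48*w^2 - 1.4*w + 1.92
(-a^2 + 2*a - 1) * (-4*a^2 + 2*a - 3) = 4*a^4 - 10*a^3 + 11*a^2 - 8*a + 3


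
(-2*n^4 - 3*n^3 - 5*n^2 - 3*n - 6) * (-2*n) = 4*n^5 + 6*n^4 + 10*n^3 + 6*n^2 + 12*n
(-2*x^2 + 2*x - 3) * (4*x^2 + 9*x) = -8*x^4 - 10*x^3 + 6*x^2 - 27*x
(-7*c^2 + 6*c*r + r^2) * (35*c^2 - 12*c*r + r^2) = -245*c^4 + 294*c^3*r - 44*c^2*r^2 - 6*c*r^3 + r^4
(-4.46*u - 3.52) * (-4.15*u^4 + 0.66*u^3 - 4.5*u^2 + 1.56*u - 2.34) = 18.509*u^5 + 11.6644*u^4 + 17.7468*u^3 + 8.8824*u^2 + 4.9452*u + 8.2368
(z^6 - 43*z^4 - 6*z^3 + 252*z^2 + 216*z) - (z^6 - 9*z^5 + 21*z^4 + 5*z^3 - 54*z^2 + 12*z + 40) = 9*z^5 - 64*z^4 - 11*z^3 + 306*z^2 + 204*z - 40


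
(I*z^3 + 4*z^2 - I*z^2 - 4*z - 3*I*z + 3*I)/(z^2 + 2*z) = (I*z^3 + z^2*(4 - I) - z*(4 + 3*I) + 3*I)/(z*(z + 2))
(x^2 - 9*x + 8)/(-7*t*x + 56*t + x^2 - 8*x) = (x - 1)/(-7*t + x)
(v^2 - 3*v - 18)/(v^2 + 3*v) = (v - 6)/v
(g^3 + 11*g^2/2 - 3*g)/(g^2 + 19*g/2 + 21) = g*(2*g - 1)/(2*g + 7)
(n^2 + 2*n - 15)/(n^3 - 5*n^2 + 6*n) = (n + 5)/(n*(n - 2))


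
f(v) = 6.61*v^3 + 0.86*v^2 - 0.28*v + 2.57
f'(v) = 19.83*v^2 + 1.72*v - 0.28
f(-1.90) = -39.13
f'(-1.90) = 68.04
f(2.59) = 122.46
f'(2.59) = 137.20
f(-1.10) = -4.88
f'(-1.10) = 21.82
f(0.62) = 4.30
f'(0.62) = 8.41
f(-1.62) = -22.82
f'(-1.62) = 48.98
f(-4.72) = -672.02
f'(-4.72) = 433.38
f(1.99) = 57.51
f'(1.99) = 81.67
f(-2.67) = -116.37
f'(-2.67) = 136.49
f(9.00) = 4888.40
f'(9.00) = 1621.43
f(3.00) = 187.94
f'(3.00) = 183.35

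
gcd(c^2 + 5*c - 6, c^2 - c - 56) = 1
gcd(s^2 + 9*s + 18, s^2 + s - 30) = s + 6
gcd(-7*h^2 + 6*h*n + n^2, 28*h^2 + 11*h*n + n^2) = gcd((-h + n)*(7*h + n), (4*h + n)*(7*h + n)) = 7*h + n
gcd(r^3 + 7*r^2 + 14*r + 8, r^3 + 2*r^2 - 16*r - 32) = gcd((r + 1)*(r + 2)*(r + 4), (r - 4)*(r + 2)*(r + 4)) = r^2 + 6*r + 8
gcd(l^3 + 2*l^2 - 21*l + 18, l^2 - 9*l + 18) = l - 3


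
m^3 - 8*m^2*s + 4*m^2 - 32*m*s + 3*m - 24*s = (m + 1)*(m + 3)*(m - 8*s)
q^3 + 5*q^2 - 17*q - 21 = (q - 3)*(q + 1)*(q + 7)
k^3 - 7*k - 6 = (k - 3)*(k + 1)*(k + 2)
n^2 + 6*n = n*(n + 6)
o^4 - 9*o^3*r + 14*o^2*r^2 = o^2*(o - 7*r)*(o - 2*r)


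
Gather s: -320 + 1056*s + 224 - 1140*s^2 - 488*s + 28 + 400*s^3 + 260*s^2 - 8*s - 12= 400*s^3 - 880*s^2 + 560*s - 80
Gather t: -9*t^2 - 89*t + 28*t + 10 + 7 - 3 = -9*t^2 - 61*t + 14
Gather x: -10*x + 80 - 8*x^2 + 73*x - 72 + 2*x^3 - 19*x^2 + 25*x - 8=2*x^3 - 27*x^2 + 88*x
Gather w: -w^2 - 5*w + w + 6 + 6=-w^2 - 4*w + 12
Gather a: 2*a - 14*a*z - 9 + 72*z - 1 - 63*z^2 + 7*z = a*(2 - 14*z) - 63*z^2 + 79*z - 10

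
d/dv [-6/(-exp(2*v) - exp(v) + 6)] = (-12*exp(v) - 6)*exp(v)/(exp(2*v) + exp(v) - 6)^2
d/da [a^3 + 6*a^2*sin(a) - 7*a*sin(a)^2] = 6*a^2*cos(a) + 3*a^2 + 12*a*sin(a) - 7*a*sin(2*a) - 7*sin(a)^2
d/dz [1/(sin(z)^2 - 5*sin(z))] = (5 - 2*sin(z))*cos(z)/((sin(z) - 5)^2*sin(z)^2)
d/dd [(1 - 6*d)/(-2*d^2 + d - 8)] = (12*d^2 - 6*d - (4*d - 1)*(6*d - 1) + 48)/(2*d^2 - d + 8)^2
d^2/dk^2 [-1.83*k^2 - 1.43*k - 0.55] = -3.66000000000000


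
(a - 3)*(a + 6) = a^2 + 3*a - 18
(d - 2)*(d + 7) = d^2 + 5*d - 14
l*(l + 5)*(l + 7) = l^3 + 12*l^2 + 35*l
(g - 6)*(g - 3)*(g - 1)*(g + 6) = g^4 - 4*g^3 - 33*g^2 + 144*g - 108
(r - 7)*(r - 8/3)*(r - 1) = r^3 - 32*r^2/3 + 85*r/3 - 56/3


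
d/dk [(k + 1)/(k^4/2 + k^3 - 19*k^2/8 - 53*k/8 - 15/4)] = 8*(-12*k^2 - 8*k + 23)/(16*k^6 + 32*k^5 - 168*k^4 - 424*k^3 + 289*k^2 + 1380*k + 900)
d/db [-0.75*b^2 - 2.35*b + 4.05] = -1.5*b - 2.35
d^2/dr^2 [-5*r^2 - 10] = -10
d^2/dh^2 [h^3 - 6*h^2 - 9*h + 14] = 6*h - 12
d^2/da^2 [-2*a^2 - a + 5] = -4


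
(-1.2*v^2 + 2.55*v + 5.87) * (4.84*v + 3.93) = -5.808*v^3 + 7.626*v^2 + 38.4323*v + 23.0691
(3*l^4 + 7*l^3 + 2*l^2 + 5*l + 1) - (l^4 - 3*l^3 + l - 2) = 2*l^4 + 10*l^3 + 2*l^2 + 4*l + 3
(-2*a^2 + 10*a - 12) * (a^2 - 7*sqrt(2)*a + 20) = -2*a^4 + 10*a^3 + 14*sqrt(2)*a^3 - 70*sqrt(2)*a^2 - 52*a^2 + 84*sqrt(2)*a + 200*a - 240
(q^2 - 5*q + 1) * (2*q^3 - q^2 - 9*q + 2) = 2*q^5 - 11*q^4 - 2*q^3 + 46*q^2 - 19*q + 2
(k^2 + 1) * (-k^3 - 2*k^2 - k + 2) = -k^5 - 2*k^4 - 2*k^3 - k + 2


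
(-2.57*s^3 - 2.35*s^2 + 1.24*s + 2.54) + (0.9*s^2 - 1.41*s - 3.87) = -2.57*s^3 - 1.45*s^2 - 0.17*s - 1.33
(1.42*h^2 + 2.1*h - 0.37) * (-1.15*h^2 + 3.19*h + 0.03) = -1.633*h^4 + 2.1148*h^3 + 7.1671*h^2 - 1.1173*h - 0.0111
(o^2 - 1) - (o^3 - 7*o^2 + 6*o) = -o^3 + 8*o^2 - 6*o - 1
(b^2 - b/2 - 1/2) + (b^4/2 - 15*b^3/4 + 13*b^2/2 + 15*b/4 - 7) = b^4/2 - 15*b^3/4 + 15*b^2/2 + 13*b/4 - 15/2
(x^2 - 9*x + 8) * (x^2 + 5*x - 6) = x^4 - 4*x^3 - 43*x^2 + 94*x - 48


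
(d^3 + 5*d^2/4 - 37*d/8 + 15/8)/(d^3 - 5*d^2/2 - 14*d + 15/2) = (d - 5/4)/(d - 5)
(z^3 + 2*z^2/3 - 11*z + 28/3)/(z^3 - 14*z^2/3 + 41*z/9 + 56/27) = 9*(z^2 + 3*z - 4)/(9*z^2 - 21*z - 8)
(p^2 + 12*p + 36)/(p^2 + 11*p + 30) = (p + 6)/(p + 5)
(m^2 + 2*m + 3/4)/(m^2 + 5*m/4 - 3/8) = 2*(2*m + 1)/(4*m - 1)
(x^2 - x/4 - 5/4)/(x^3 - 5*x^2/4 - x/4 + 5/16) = 4*(x + 1)/(4*x^2 - 1)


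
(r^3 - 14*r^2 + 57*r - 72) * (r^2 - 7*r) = r^5 - 21*r^4 + 155*r^3 - 471*r^2 + 504*r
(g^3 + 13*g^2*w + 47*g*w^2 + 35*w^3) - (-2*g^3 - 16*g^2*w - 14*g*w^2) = 3*g^3 + 29*g^2*w + 61*g*w^2 + 35*w^3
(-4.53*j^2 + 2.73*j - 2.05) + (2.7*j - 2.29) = -4.53*j^2 + 5.43*j - 4.34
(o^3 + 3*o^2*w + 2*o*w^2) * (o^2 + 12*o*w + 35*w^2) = o^5 + 15*o^4*w + 73*o^3*w^2 + 129*o^2*w^3 + 70*o*w^4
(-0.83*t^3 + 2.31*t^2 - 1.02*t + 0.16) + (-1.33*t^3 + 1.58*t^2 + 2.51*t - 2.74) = -2.16*t^3 + 3.89*t^2 + 1.49*t - 2.58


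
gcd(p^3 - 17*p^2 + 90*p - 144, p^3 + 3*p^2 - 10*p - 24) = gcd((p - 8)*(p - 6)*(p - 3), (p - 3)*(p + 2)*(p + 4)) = p - 3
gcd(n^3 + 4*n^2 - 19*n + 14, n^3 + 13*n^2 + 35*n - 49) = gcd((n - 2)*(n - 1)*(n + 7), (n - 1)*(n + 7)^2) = n^2 + 6*n - 7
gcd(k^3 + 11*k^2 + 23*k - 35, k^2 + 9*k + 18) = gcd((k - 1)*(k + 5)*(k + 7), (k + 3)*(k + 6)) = 1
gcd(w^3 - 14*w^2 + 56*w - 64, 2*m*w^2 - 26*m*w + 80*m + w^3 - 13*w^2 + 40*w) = w - 8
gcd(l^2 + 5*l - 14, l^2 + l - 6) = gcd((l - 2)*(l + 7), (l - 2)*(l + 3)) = l - 2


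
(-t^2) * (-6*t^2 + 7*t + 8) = 6*t^4 - 7*t^3 - 8*t^2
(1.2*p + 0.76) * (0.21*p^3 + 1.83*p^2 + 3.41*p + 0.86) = 0.252*p^4 + 2.3556*p^3 + 5.4828*p^2 + 3.6236*p + 0.6536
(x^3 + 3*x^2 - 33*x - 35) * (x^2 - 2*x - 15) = x^5 + x^4 - 54*x^3 - 14*x^2 + 565*x + 525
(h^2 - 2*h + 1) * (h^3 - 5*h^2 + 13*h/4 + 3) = h^5 - 7*h^4 + 57*h^3/4 - 17*h^2/2 - 11*h/4 + 3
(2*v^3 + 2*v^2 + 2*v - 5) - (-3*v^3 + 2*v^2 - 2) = 5*v^3 + 2*v - 3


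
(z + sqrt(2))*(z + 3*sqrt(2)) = z^2 + 4*sqrt(2)*z + 6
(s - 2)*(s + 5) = s^2 + 3*s - 10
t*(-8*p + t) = -8*p*t + t^2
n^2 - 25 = (n - 5)*(n + 5)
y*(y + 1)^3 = y^4 + 3*y^3 + 3*y^2 + y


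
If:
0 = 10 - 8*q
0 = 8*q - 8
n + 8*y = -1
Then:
No Solution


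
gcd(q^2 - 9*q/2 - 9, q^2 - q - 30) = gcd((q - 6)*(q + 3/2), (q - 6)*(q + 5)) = q - 6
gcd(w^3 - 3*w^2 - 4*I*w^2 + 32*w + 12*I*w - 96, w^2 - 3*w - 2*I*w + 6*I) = w - 3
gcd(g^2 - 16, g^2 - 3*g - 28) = g + 4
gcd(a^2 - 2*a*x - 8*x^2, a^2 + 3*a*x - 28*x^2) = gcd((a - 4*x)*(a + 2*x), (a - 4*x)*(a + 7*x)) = -a + 4*x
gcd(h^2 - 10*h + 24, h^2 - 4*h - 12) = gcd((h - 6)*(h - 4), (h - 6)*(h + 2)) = h - 6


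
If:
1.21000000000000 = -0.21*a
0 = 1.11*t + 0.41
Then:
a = -5.76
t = -0.37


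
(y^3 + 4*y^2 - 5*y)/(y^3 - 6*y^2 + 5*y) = (y + 5)/(y - 5)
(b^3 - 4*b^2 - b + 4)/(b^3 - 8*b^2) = (b^3 - 4*b^2 - b + 4)/(b^2*(b - 8))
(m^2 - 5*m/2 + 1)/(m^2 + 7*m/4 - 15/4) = 2*(2*m^2 - 5*m + 2)/(4*m^2 + 7*m - 15)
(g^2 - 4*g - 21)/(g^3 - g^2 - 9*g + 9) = (g - 7)/(g^2 - 4*g + 3)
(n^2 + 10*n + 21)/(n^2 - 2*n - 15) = (n + 7)/(n - 5)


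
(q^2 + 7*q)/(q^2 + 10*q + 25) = q*(q + 7)/(q^2 + 10*q + 25)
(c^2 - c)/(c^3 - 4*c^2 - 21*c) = (1 - c)/(-c^2 + 4*c + 21)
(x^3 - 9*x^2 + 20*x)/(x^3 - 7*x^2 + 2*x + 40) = x/(x + 2)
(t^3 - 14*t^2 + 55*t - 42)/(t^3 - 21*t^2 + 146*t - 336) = (t - 1)/(t - 8)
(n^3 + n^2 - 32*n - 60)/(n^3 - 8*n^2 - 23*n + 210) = (n + 2)/(n - 7)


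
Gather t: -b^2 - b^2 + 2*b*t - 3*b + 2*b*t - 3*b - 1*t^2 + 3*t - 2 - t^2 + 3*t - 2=-2*b^2 - 6*b - 2*t^2 + t*(4*b + 6) - 4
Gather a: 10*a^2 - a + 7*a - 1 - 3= 10*a^2 + 6*a - 4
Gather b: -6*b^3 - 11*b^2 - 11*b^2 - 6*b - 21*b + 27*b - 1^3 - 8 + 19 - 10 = -6*b^3 - 22*b^2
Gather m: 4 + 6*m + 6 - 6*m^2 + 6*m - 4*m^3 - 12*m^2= -4*m^3 - 18*m^2 + 12*m + 10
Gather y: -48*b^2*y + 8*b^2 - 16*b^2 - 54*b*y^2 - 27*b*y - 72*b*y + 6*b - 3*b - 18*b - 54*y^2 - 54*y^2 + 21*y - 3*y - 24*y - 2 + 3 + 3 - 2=-8*b^2 - 15*b + y^2*(-54*b - 108) + y*(-48*b^2 - 99*b - 6) + 2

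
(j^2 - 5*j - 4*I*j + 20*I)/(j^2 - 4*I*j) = (j - 5)/j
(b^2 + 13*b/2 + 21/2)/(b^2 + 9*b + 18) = (b + 7/2)/(b + 6)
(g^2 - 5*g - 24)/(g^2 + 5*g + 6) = (g - 8)/(g + 2)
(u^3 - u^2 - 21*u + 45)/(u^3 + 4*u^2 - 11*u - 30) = (u - 3)/(u + 2)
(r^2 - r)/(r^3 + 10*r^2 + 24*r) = (r - 1)/(r^2 + 10*r + 24)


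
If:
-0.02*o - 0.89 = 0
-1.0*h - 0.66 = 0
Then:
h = -0.66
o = -44.50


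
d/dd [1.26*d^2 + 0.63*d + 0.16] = 2.52*d + 0.63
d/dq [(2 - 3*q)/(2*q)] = -1/q^2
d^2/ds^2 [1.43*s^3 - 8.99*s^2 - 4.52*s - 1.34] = 8.58*s - 17.98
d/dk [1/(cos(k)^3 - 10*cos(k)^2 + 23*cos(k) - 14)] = (3*cos(k)^2 - 20*cos(k) + 23)*sin(k)/(cos(k)^3 - 10*cos(k)^2 + 23*cos(k) - 14)^2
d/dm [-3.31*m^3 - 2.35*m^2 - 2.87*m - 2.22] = -9.93*m^2 - 4.7*m - 2.87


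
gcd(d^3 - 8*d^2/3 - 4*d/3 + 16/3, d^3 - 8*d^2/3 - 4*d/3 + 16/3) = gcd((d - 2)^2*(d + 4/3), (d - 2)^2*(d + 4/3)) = d^3 - 8*d^2/3 - 4*d/3 + 16/3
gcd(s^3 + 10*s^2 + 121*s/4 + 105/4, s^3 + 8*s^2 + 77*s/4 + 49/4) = s + 7/2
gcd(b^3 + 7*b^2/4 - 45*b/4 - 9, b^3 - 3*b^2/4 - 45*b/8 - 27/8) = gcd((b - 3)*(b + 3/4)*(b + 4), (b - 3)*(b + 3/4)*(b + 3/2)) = b^2 - 9*b/4 - 9/4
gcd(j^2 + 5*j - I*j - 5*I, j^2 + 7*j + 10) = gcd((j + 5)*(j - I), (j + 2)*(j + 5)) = j + 5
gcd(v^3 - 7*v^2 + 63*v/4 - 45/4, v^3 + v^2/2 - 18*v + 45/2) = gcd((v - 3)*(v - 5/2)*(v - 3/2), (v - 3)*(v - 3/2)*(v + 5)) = v^2 - 9*v/2 + 9/2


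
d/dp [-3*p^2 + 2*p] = 2 - 6*p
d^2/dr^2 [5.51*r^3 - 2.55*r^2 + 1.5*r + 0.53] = 33.06*r - 5.1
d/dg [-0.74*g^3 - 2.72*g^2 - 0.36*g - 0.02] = -2.22*g^2 - 5.44*g - 0.36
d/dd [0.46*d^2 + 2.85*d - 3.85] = 0.92*d + 2.85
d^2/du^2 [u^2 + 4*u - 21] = 2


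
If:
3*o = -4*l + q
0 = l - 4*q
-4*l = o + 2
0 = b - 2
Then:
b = 2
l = -8/11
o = 10/11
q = -2/11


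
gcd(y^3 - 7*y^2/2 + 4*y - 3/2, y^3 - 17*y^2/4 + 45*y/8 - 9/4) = y - 3/2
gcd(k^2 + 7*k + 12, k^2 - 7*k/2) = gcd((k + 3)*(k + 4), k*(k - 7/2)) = 1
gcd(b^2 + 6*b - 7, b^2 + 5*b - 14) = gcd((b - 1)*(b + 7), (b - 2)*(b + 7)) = b + 7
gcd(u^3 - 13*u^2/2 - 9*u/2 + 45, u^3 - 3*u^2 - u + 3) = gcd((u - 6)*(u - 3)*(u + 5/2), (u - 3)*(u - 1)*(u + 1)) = u - 3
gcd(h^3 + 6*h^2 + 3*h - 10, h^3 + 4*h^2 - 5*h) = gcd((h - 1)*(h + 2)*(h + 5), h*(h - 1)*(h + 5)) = h^2 + 4*h - 5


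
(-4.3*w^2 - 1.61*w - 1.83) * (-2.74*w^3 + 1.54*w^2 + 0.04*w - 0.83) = 11.782*w^5 - 2.2106*w^4 + 2.3628*w^3 + 0.686399999999999*w^2 + 1.2631*w + 1.5189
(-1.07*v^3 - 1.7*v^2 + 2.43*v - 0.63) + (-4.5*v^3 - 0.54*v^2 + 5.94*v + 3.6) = -5.57*v^3 - 2.24*v^2 + 8.37*v + 2.97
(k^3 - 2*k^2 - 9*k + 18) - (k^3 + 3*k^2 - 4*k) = -5*k^2 - 5*k + 18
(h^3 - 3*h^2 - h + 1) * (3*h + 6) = 3*h^4 - 3*h^3 - 21*h^2 - 3*h + 6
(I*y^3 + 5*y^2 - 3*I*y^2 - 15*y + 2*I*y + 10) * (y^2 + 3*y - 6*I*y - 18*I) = I*y^5 + 11*y^4 - 37*I*y^3 - 77*y^2 + 6*I*y^2 + 66*y + 210*I*y - 180*I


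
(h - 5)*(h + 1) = h^2 - 4*h - 5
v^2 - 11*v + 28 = (v - 7)*(v - 4)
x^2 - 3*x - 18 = (x - 6)*(x + 3)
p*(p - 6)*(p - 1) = p^3 - 7*p^2 + 6*p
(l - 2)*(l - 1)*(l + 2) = l^3 - l^2 - 4*l + 4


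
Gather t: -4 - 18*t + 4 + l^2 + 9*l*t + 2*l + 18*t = l^2 + 9*l*t + 2*l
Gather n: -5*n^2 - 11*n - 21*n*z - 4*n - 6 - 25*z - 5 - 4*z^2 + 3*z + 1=-5*n^2 + n*(-21*z - 15) - 4*z^2 - 22*z - 10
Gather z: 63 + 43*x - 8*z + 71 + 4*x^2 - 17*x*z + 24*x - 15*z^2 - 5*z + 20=4*x^2 + 67*x - 15*z^2 + z*(-17*x - 13) + 154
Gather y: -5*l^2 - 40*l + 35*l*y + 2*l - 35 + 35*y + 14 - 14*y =-5*l^2 - 38*l + y*(35*l + 21) - 21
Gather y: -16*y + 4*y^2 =4*y^2 - 16*y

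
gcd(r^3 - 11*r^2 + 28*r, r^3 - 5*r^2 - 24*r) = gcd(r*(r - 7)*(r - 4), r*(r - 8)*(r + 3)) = r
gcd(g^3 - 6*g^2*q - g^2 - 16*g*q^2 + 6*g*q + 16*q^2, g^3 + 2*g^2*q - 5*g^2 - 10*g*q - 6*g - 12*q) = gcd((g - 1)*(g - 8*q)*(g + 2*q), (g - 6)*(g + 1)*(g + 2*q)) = g + 2*q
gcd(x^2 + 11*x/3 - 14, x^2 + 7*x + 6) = x + 6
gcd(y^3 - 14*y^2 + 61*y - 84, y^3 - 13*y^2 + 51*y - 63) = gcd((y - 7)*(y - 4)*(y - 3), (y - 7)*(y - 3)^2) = y^2 - 10*y + 21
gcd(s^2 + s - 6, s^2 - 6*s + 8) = s - 2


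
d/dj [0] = 0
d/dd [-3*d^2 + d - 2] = 1 - 6*d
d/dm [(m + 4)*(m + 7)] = 2*m + 11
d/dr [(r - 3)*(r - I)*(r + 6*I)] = 3*r^2 + r*(-6 + 10*I) + 6 - 15*I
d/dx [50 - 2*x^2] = -4*x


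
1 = 1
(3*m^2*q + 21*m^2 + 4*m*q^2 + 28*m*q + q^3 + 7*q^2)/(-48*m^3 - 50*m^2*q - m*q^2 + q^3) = (3*m*q + 21*m + q^2 + 7*q)/(-48*m^2 - 2*m*q + q^2)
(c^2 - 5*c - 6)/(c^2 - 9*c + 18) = (c + 1)/(c - 3)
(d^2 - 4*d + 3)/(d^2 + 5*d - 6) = (d - 3)/(d + 6)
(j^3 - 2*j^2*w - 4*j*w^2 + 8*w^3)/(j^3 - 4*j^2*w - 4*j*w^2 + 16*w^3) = (-j + 2*w)/(-j + 4*w)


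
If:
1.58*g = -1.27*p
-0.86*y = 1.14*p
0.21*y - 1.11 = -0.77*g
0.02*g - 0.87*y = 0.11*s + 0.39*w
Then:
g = 0.99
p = -1.24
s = -3.54545454545455*w - 12.7886191361487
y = 1.64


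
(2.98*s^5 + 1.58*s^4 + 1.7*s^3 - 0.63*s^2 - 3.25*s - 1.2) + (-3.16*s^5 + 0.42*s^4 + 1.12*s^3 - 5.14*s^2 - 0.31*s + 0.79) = -0.18*s^5 + 2.0*s^4 + 2.82*s^3 - 5.77*s^2 - 3.56*s - 0.41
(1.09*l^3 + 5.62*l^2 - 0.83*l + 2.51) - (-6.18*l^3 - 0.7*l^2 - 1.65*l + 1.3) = 7.27*l^3 + 6.32*l^2 + 0.82*l + 1.21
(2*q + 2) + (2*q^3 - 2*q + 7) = 2*q^3 + 9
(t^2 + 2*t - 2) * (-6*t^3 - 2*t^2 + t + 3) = -6*t^5 - 14*t^4 + 9*t^3 + 9*t^2 + 4*t - 6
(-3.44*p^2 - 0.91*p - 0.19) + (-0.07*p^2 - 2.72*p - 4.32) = -3.51*p^2 - 3.63*p - 4.51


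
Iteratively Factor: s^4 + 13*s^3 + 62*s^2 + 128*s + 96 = (s + 3)*(s^3 + 10*s^2 + 32*s + 32) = (s + 3)*(s + 4)*(s^2 + 6*s + 8) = (s + 2)*(s + 3)*(s + 4)*(s + 4)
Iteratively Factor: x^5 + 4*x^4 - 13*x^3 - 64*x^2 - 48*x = (x + 4)*(x^4 - 13*x^2 - 12*x) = (x + 3)*(x + 4)*(x^3 - 3*x^2 - 4*x) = x*(x + 3)*(x + 4)*(x^2 - 3*x - 4) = x*(x - 4)*(x + 3)*(x + 4)*(x + 1)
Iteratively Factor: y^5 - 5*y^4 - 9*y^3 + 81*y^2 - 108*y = (y - 3)*(y^4 - 2*y^3 - 15*y^2 + 36*y) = (y - 3)^2*(y^3 + y^2 - 12*y) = (y - 3)^3*(y^2 + 4*y) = y*(y - 3)^3*(y + 4)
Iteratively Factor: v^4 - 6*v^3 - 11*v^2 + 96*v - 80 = (v + 4)*(v^3 - 10*v^2 + 29*v - 20) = (v - 5)*(v + 4)*(v^2 - 5*v + 4) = (v - 5)*(v - 1)*(v + 4)*(v - 4)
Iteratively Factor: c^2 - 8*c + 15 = (c - 5)*(c - 3)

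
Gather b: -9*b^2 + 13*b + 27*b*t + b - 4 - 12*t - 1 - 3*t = -9*b^2 + b*(27*t + 14) - 15*t - 5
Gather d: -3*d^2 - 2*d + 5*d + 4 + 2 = -3*d^2 + 3*d + 6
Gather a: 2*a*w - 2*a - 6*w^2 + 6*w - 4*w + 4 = a*(2*w - 2) - 6*w^2 + 2*w + 4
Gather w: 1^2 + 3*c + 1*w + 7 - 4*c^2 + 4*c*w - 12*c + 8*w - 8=-4*c^2 - 9*c + w*(4*c + 9)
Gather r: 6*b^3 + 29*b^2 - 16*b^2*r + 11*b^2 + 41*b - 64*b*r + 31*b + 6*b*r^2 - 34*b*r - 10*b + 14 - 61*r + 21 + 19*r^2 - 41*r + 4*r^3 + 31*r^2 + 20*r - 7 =6*b^3 + 40*b^2 + 62*b + 4*r^3 + r^2*(6*b + 50) + r*(-16*b^2 - 98*b - 82) + 28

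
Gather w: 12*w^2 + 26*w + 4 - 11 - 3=12*w^2 + 26*w - 10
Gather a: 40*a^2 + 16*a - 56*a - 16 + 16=40*a^2 - 40*a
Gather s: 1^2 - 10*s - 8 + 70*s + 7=60*s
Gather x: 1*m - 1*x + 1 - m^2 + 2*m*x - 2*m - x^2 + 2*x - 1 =-m^2 - m - x^2 + x*(2*m + 1)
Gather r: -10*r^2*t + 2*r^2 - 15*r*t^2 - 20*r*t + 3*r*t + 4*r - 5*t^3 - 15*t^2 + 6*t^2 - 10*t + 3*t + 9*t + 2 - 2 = r^2*(2 - 10*t) + r*(-15*t^2 - 17*t + 4) - 5*t^3 - 9*t^2 + 2*t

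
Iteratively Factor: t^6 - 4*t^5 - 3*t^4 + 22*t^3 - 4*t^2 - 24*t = (t)*(t^5 - 4*t^4 - 3*t^3 + 22*t^2 - 4*t - 24) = t*(t - 2)*(t^4 - 2*t^3 - 7*t^2 + 8*t + 12) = t*(t - 2)^2*(t^3 - 7*t - 6) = t*(t - 2)^2*(t + 2)*(t^2 - 2*t - 3) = t*(t - 3)*(t - 2)^2*(t + 2)*(t + 1)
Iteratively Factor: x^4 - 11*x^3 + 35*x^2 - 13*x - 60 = (x + 1)*(x^3 - 12*x^2 + 47*x - 60) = (x - 4)*(x + 1)*(x^2 - 8*x + 15) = (x - 4)*(x - 3)*(x + 1)*(x - 5)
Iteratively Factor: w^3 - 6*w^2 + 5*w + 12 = (w - 3)*(w^2 - 3*w - 4) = (w - 4)*(w - 3)*(w + 1)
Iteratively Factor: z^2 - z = (z - 1)*(z)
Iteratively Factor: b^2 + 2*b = (b + 2)*(b)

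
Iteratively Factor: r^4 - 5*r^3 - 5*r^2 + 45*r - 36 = (r - 3)*(r^3 - 2*r^2 - 11*r + 12) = (r - 4)*(r - 3)*(r^2 + 2*r - 3) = (r - 4)*(r - 3)*(r + 3)*(r - 1)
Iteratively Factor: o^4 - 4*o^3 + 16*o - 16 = (o - 2)*(o^3 - 2*o^2 - 4*o + 8) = (o - 2)^2*(o^2 - 4) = (o - 2)^3*(o + 2)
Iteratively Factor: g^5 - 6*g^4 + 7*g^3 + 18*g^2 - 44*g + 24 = (g + 2)*(g^4 - 8*g^3 + 23*g^2 - 28*g + 12) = (g - 3)*(g + 2)*(g^3 - 5*g^2 + 8*g - 4) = (g - 3)*(g - 1)*(g + 2)*(g^2 - 4*g + 4) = (g - 3)*(g - 2)*(g - 1)*(g + 2)*(g - 2)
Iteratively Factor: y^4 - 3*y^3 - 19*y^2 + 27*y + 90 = (y - 5)*(y^3 + 2*y^2 - 9*y - 18) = (y - 5)*(y + 2)*(y^2 - 9) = (y - 5)*(y + 2)*(y + 3)*(y - 3)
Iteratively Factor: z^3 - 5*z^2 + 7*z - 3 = (z - 1)*(z^2 - 4*z + 3) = (z - 1)^2*(z - 3)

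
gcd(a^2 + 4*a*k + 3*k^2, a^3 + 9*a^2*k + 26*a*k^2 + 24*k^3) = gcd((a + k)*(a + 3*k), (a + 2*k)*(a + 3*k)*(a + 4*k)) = a + 3*k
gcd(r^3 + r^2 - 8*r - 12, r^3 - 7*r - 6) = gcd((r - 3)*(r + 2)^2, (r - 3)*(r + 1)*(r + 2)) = r^2 - r - 6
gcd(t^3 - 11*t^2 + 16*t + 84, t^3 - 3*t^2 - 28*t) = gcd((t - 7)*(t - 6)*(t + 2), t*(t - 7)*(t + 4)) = t - 7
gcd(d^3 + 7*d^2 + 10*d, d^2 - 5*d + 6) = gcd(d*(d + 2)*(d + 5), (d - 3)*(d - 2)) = 1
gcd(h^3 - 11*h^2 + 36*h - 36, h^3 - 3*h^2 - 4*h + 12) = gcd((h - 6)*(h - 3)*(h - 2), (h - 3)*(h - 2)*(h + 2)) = h^2 - 5*h + 6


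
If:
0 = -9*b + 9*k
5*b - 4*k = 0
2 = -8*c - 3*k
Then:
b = 0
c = -1/4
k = 0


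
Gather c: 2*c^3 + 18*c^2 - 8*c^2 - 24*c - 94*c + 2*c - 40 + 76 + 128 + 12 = 2*c^3 + 10*c^2 - 116*c + 176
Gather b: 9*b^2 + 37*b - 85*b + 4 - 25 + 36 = 9*b^2 - 48*b + 15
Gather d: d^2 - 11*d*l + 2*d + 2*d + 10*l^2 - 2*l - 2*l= d^2 + d*(4 - 11*l) + 10*l^2 - 4*l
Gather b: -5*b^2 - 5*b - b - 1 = -5*b^2 - 6*b - 1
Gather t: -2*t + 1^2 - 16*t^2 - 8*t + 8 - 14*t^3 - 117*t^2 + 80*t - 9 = -14*t^3 - 133*t^2 + 70*t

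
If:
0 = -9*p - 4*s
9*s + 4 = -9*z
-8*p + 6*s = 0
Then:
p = 0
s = 0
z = -4/9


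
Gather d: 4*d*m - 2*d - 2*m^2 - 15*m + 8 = d*(4*m - 2) - 2*m^2 - 15*m + 8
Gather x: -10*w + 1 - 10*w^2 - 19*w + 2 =-10*w^2 - 29*w + 3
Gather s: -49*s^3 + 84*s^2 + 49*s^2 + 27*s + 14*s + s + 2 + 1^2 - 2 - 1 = -49*s^3 + 133*s^2 + 42*s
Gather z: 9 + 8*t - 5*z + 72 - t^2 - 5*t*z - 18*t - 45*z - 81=-t^2 - 10*t + z*(-5*t - 50)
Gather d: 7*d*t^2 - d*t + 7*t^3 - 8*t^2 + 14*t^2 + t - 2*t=d*(7*t^2 - t) + 7*t^3 + 6*t^2 - t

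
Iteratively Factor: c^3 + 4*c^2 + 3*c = (c + 3)*(c^2 + c) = c*(c + 3)*(c + 1)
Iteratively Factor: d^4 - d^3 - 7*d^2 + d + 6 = (d - 3)*(d^3 + 2*d^2 - d - 2) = (d - 3)*(d + 2)*(d^2 - 1) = (d - 3)*(d + 1)*(d + 2)*(d - 1)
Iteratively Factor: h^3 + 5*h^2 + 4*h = (h + 1)*(h^2 + 4*h) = h*(h + 1)*(h + 4)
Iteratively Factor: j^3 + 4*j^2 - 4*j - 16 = (j + 4)*(j^2 - 4) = (j - 2)*(j + 4)*(j + 2)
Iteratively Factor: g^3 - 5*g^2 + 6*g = (g - 3)*(g^2 - 2*g) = (g - 3)*(g - 2)*(g)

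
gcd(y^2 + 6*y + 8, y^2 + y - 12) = y + 4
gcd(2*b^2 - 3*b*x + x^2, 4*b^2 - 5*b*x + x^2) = -b + x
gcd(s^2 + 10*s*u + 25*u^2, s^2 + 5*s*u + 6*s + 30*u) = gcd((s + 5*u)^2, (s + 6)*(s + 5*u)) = s + 5*u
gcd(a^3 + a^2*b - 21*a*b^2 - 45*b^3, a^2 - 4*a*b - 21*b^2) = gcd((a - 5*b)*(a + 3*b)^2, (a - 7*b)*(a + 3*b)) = a + 3*b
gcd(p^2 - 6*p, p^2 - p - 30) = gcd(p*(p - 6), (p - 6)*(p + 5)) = p - 6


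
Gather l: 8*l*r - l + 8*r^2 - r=l*(8*r - 1) + 8*r^2 - r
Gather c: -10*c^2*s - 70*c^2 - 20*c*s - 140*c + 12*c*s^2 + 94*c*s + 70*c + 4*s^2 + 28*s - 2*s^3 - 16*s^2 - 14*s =c^2*(-10*s - 70) + c*(12*s^2 + 74*s - 70) - 2*s^3 - 12*s^2 + 14*s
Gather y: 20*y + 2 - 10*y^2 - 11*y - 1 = -10*y^2 + 9*y + 1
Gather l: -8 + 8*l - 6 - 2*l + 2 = 6*l - 12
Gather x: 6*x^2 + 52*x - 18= 6*x^2 + 52*x - 18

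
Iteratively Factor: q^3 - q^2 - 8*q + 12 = (q - 2)*(q^2 + q - 6) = (q - 2)*(q + 3)*(q - 2)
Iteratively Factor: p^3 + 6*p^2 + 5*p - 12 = (p - 1)*(p^2 + 7*p + 12) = (p - 1)*(p + 4)*(p + 3)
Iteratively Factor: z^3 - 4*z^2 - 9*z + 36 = (z - 4)*(z^2 - 9) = (z - 4)*(z + 3)*(z - 3)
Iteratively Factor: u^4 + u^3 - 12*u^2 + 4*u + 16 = (u - 2)*(u^3 + 3*u^2 - 6*u - 8) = (u - 2)*(u + 4)*(u^2 - u - 2) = (u - 2)*(u + 1)*(u + 4)*(u - 2)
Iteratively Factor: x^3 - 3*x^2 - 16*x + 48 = (x - 3)*(x^2 - 16) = (x - 4)*(x - 3)*(x + 4)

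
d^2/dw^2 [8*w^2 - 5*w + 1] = 16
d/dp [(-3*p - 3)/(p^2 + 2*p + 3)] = 3*(-p^2 - 2*p + 2*(p + 1)^2 - 3)/(p^2 + 2*p + 3)^2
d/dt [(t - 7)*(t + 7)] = 2*t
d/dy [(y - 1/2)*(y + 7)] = 2*y + 13/2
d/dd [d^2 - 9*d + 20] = 2*d - 9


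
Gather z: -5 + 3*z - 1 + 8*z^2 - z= 8*z^2 + 2*z - 6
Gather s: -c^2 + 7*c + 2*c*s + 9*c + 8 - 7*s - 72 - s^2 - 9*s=-c^2 + 16*c - s^2 + s*(2*c - 16) - 64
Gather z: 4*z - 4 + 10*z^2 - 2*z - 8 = 10*z^2 + 2*z - 12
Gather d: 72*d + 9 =72*d + 9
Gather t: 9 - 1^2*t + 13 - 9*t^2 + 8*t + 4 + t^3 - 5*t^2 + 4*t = t^3 - 14*t^2 + 11*t + 26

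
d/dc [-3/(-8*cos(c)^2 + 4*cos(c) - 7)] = 12*(4*cos(c) - 1)*sin(c)/(8*cos(c)^2 - 4*cos(c) + 7)^2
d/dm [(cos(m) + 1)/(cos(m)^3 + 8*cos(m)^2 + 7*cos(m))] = (2*cos(m) + 7)*sin(m)/((cos(m) + 7)^2*cos(m)^2)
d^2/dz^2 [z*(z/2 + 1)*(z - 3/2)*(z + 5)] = 6*z^2 + 33*z/2 - 1/2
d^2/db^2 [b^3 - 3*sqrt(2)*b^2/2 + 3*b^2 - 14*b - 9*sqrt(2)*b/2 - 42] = 6*b - 3*sqrt(2) + 6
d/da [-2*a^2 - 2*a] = -4*a - 2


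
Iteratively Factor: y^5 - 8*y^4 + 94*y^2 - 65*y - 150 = (y - 2)*(y^4 - 6*y^3 - 12*y^2 + 70*y + 75) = (y - 2)*(y + 3)*(y^3 - 9*y^2 + 15*y + 25) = (y - 2)*(y + 1)*(y + 3)*(y^2 - 10*y + 25) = (y - 5)*(y - 2)*(y + 1)*(y + 3)*(y - 5)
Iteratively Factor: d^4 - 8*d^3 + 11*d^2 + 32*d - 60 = (d + 2)*(d^3 - 10*d^2 + 31*d - 30) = (d - 5)*(d + 2)*(d^2 - 5*d + 6) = (d - 5)*(d - 2)*(d + 2)*(d - 3)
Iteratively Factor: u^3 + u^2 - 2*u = (u - 1)*(u^2 + 2*u) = u*(u - 1)*(u + 2)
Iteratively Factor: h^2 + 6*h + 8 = (h + 2)*(h + 4)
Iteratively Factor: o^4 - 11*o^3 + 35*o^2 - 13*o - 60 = (o - 4)*(o^3 - 7*o^2 + 7*o + 15) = (o - 4)*(o - 3)*(o^2 - 4*o - 5) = (o - 4)*(o - 3)*(o + 1)*(o - 5)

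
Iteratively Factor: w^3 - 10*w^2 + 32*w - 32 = (w - 4)*(w^2 - 6*w + 8) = (w - 4)*(w - 2)*(w - 4)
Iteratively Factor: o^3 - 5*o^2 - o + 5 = (o - 1)*(o^2 - 4*o - 5) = (o - 1)*(o + 1)*(o - 5)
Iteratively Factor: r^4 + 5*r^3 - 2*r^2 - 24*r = (r - 2)*(r^3 + 7*r^2 + 12*r) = r*(r - 2)*(r^2 + 7*r + 12) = r*(r - 2)*(r + 3)*(r + 4)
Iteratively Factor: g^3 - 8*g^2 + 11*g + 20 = (g - 4)*(g^2 - 4*g - 5) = (g - 5)*(g - 4)*(g + 1)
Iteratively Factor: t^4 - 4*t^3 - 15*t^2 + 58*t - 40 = (t - 5)*(t^3 + t^2 - 10*t + 8) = (t - 5)*(t - 2)*(t^2 + 3*t - 4) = (t - 5)*(t - 2)*(t - 1)*(t + 4)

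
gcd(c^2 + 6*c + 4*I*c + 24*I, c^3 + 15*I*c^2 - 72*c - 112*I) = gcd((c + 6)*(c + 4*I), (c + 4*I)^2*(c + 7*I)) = c + 4*I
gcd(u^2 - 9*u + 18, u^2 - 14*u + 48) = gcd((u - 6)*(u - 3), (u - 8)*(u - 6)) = u - 6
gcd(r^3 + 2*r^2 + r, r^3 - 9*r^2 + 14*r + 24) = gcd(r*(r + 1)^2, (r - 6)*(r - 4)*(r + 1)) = r + 1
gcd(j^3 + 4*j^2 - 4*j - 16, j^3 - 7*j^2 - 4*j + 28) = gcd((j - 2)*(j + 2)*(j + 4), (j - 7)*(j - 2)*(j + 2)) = j^2 - 4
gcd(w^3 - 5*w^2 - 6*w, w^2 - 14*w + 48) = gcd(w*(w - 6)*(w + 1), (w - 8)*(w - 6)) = w - 6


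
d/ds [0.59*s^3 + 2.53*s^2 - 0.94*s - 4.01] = 1.77*s^2 + 5.06*s - 0.94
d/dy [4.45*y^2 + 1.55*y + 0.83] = 8.9*y + 1.55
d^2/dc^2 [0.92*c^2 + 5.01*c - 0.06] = 1.84000000000000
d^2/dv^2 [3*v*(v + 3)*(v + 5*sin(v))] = -15*v^2*sin(v) - 45*v*sin(v) + 60*v*cos(v) + 18*v + 30*sin(v) + 90*cos(v) + 18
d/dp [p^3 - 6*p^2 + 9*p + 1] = 3*p^2 - 12*p + 9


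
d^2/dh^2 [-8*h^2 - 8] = -16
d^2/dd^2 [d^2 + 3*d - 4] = 2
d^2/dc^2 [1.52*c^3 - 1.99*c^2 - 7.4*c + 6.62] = 9.12*c - 3.98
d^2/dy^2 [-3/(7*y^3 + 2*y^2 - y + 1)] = 6*((21*y + 2)*(7*y^3 + 2*y^2 - y + 1) - (21*y^2 + 4*y - 1)^2)/(7*y^3 + 2*y^2 - y + 1)^3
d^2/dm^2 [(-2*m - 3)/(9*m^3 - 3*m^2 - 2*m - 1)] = 2*(-486*m^5 - 1296*m^4 + 594*m^3 - 27*m^2 - 117*m + 1)/(729*m^9 - 729*m^8 - 243*m^7 + 54*m^6 + 216*m^5 + 45*m^4 - 17*m^3 - 21*m^2 - 6*m - 1)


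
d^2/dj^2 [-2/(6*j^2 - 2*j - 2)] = 2*(-9*j^2 + 3*j + (6*j - 1)^2 + 3)/(-3*j^2 + j + 1)^3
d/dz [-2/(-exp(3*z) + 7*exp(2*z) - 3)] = (28 - 6*exp(z))*exp(2*z)/(exp(3*z) - 7*exp(2*z) + 3)^2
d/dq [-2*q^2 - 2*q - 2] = -4*q - 2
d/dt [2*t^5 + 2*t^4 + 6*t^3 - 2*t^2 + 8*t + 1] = 10*t^4 + 8*t^3 + 18*t^2 - 4*t + 8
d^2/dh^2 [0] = 0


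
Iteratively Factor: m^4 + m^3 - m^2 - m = (m)*(m^3 + m^2 - m - 1) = m*(m - 1)*(m^2 + 2*m + 1) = m*(m - 1)*(m + 1)*(m + 1)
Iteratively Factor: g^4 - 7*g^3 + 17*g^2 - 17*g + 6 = (g - 1)*(g^3 - 6*g^2 + 11*g - 6) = (g - 1)^2*(g^2 - 5*g + 6) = (g - 2)*(g - 1)^2*(g - 3)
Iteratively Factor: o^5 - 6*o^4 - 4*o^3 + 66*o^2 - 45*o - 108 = (o - 4)*(o^4 - 2*o^3 - 12*o^2 + 18*o + 27) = (o - 4)*(o - 3)*(o^3 + o^2 - 9*o - 9) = (o - 4)*(o - 3)*(o + 3)*(o^2 - 2*o - 3) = (o - 4)*(o - 3)*(o + 1)*(o + 3)*(o - 3)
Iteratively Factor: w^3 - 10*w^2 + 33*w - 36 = (w - 3)*(w^2 - 7*w + 12) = (w - 3)^2*(w - 4)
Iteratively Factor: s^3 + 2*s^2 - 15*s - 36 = (s - 4)*(s^2 + 6*s + 9) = (s - 4)*(s + 3)*(s + 3)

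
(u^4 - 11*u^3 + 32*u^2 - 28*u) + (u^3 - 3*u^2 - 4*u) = u^4 - 10*u^3 + 29*u^2 - 32*u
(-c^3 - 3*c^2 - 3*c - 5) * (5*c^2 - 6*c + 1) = -5*c^5 - 9*c^4 + 2*c^3 - 10*c^2 + 27*c - 5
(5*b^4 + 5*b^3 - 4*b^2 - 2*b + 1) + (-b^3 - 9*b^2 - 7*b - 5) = 5*b^4 + 4*b^3 - 13*b^2 - 9*b - 4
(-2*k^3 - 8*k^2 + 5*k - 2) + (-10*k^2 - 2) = -2*k^3 - 18*k^2 + 5*k - 4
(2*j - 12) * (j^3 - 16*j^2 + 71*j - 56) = 2*j^4 - 44*j^3 + 334*j^2 - 964*j + 672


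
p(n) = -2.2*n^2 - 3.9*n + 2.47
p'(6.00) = -30.30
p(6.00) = -100.13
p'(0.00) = -3.90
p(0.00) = 2.47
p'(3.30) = -18.42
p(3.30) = -34.36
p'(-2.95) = 9.08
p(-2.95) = -5.17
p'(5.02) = -25.99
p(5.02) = -72.55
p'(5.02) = -25.99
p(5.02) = -72.55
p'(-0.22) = -2.93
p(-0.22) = 3.22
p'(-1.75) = 3.80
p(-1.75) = 2.56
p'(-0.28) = -2.67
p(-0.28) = 3.39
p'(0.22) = -4.87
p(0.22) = 1.51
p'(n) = -4.4*n - 3.9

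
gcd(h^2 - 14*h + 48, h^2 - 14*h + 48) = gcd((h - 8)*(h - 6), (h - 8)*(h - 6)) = h^2 - 14*h + 48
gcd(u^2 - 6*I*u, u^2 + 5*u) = u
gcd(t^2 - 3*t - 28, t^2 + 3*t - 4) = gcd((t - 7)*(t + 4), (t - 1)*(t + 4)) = t + 4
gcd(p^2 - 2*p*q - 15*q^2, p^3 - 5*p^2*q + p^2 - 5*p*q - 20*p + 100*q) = p - 5*q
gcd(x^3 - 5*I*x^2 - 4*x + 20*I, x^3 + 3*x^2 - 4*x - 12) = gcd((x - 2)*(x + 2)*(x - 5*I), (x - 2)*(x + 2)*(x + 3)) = x^2 - 4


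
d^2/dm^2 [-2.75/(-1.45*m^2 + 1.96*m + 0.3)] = (11.56375*m^2 - 15.631*m - 2.75*(2.9*m - 1.96)*(5.8*m - 3.92) - 2.3925)/(-1.45*m^2 + 1.96*m + 0.3)^3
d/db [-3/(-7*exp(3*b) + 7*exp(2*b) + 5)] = (42 - 63*exp(b))*exp(2*b)/(-7*exp(3*b) + 7*exp(2*b) + 5)^2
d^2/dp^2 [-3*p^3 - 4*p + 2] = -18*p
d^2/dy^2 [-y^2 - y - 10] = -2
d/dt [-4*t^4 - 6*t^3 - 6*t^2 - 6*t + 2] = -16*t^3 - 18*t^2 - 12*t - 6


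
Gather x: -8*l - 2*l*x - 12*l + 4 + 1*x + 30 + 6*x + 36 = -20*l + x*(7 - 2*l) + 70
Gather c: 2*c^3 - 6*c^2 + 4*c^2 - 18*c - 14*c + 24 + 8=2*c^3 - 2*c^2 - 32*c + 32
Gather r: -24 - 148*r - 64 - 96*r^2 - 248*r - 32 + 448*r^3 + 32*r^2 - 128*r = 448*r^3 - 64*r^2 - 524*r - 120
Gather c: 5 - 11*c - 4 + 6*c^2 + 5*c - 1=6*c^2 - 6*c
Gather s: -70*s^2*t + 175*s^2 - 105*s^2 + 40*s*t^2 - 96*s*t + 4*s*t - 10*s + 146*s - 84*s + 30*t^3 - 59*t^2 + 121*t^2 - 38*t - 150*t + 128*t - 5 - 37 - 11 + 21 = s^2*(70 - 70*t) + s*(40*t^2 - 92*t + 52) + 30*t^3 + 62*t^2 - 60*t - 32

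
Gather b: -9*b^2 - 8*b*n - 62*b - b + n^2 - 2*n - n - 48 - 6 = -9*b^2 + b*(-8*n - 63) + n^2 - 3*n - 54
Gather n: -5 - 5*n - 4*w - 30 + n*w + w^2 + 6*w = n*(w - 5) + w^2 + 2*w - 35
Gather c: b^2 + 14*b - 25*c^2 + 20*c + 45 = b^2 + 14*b - 25*c^2 + 20*c + 45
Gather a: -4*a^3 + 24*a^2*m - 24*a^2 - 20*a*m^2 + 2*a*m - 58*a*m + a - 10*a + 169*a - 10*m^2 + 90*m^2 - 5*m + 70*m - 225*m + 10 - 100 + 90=-4*a^3 + a^2*(24*m - 24) + a*(-20*m^2 - 56*m + 160) + 80*m^2 - 160*m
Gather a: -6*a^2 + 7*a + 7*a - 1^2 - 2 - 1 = -6*a^2 + 14*a - 4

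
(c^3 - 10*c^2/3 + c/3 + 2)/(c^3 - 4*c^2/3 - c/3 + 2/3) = (c - 3)/(c - 1)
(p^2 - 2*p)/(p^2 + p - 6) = p/(p + 3)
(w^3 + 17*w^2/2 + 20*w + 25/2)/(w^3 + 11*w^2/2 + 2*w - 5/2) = (2*w + 5)/(2*w - 1)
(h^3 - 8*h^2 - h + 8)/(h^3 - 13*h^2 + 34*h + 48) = (h - 1)/(h - 6)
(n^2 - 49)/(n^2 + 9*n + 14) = (n - 7)/(n + 2)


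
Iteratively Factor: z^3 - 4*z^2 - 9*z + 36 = (z + 3)*(z^2 - 7*z + 12) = (z - 3)*(z + 3)*(z - 4)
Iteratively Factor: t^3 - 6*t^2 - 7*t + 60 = (t - 4)*(t^2 - 2*t - 15) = (t - 4)*(t + 3)*(t - 5)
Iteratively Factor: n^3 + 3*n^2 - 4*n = (n)*(n^2 + 3*n - 4) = n*(n + 4)*(n - 1)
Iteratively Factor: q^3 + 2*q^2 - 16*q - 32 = (q - 4)*(q^2 + 6*q + 8) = (q - 4)*(q + 4)*(q + 2)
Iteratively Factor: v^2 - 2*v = (v - 2)*(v)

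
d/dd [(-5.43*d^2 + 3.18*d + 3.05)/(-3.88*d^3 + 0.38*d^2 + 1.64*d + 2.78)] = (-21.0684*d^4 + 24.6768*d^3 + 25.3884*d^2 - 32.5088*d + 3.8384)/(15.0544*d^6 - 2.9488*d^5 - 12.582*d^4 - 20.3264*d^3 + 4.8024*d^2 + 9.1184*d + 7.7284)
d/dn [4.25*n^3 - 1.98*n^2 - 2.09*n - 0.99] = 12.75*n^2 - 3.96*n - 2.09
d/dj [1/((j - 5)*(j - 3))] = 2*(4 - j)/(j^4 - 16*j^3 + 94*j^2 - 240*j + 225)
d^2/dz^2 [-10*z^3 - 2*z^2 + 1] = -60*z - 4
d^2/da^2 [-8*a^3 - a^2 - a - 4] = -48*a - 2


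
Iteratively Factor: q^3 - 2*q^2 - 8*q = (q)*(q^2 - 2*q - 8) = q*(q + 2)*(q - 4)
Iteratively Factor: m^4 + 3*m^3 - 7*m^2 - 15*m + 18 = (m + 3)*(m^3 - 7*m + 6) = (m + 3)^2*(m^2 - 3*m + 2) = (m - 2)*(m + 3)^2*(m - 1)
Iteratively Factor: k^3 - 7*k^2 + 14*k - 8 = (k - 4)*(k^2 - 3*k + 2) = (k - 4)*(k - 1)*(k - 2)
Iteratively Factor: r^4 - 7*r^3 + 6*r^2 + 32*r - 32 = (r - 1)*(r^3 - 6*r^2 + 32) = (r - 4)*(r - 1)*(r^2 - 2*r - 8) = (r - 4)*(r - 1)*(r + 2)*(r - 4)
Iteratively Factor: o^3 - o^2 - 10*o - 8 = (o + 1)*(o^2 - 2*o - 8) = (o - 4)*(o + 1)*(o + 2)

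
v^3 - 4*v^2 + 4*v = v*(v - 2)^2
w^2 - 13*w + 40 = (w - 8)*(w - 5)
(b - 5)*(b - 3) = b^2 - 8*b + 15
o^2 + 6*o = o*(o + 6)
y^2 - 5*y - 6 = (y - 6)*(y + 1)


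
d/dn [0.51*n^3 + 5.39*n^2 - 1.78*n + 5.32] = 1.53*n^2 + 10.78*n - 1.78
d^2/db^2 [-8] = 0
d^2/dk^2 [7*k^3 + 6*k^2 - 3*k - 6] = 42*k + 12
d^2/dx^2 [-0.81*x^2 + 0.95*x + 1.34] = -1.62000000000000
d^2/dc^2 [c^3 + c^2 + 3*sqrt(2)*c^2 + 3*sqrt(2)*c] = 6*c + 2 + 6*sqrt(2)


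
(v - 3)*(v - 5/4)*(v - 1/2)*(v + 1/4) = v^4 - 9*v^3/2 + 75*v^2/16 - 13*v/32 - 15/32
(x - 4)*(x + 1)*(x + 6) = x^3 + 3*x^2 - 22*x - 24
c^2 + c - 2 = (c - 1)*(c + 2)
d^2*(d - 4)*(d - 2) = d^4 - 6*d^3 + 8*d^2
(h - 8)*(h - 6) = h^2 - 14*h + 48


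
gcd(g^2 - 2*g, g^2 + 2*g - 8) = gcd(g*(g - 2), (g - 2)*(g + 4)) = g - 2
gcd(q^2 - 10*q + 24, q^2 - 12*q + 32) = q - 4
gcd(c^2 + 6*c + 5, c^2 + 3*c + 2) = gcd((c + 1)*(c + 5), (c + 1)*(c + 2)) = c + 1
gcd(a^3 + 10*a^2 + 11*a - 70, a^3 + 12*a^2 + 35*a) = a^2 + 12*a + 35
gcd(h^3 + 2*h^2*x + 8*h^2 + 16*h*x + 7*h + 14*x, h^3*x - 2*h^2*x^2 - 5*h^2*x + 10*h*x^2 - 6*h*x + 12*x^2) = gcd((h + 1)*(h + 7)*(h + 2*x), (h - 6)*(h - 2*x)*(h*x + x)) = h + 1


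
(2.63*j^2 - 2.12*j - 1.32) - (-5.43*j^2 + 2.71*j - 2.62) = 8.06*j^2 - 4.83*j + 1.3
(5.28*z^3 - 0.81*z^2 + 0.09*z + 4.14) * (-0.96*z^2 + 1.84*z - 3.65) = -5.0688*z^5 + 10.4928*z^4 - 20.8488*z^3 - 0.8523*z^2 + 7.2891*z - 15.111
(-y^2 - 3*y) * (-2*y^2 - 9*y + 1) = 2*y^4 + 15*y^3 + 26*y^2 - 3*y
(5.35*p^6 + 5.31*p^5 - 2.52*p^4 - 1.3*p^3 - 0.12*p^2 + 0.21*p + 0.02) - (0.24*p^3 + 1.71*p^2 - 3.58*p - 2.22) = 5.35*p^6 + 5.31*p^5 - 2.52*p^4 - 1.54*p^3 - 1.83*p^2 + 3.79*p + 2.24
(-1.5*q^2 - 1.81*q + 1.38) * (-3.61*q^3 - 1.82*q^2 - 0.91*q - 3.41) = 5.415*q^5 + 9.2641*q^4 - 0.3226*q^3 + 4.2505*q^2 + 4.9163*q - 4.7058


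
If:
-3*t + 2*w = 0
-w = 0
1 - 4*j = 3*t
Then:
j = 1/4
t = 0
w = 0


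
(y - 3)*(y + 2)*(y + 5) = y^3 + 4*y^2 - 11*y - 30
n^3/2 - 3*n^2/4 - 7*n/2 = n*(n/2 + 1)*(n - 7/2)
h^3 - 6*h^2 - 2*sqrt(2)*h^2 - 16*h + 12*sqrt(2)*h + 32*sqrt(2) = (h - 8)*(h + 2)*(h - 2*sqrt(2))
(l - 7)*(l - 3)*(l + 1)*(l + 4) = l^4 - 5*l^3 - 25*l^2 + 65*l + 84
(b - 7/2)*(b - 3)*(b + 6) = b^3 - b^2/2 - 57*b/2 + 63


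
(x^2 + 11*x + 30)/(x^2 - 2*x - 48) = (x + 5)/(x - 8)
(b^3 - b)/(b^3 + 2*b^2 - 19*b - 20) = b*(b - 1)/(b^2 + b - 20)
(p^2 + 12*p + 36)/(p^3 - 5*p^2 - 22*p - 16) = (p^2 + 12*p + 36)/(p^3 - 5*p^2 - 22*p - 16)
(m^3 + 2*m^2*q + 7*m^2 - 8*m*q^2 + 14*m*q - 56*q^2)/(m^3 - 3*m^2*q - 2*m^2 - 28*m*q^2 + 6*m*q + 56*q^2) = (-m^2 + 2*m*q - 7*m + 14*q)/(-m^2 + 7*m*q + 2*m - 14*q)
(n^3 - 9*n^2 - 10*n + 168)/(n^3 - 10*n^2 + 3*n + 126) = (n + 4)/(n + 3)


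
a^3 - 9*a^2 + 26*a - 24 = (a - 4)*(a - 3)*(a - 2)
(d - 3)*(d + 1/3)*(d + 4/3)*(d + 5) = d^4 + 11*d^3/3 - 101*d^2/9 - 217*d/9 - 20/3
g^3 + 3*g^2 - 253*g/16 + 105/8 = (g - 7/4)*(g - 5/4)*(g + 6)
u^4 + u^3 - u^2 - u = u*(u - 1)*(u + 1)^2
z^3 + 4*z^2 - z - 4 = (z - 1)*(z + 1)*(z + 4)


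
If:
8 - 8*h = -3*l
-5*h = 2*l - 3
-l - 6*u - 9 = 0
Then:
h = 25/31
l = -16/31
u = -263/186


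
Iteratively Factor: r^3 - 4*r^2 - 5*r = (r + 1)*(r^2 - 5*r) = (r - 5)*(r + 1)*(r)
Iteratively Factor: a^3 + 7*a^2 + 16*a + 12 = (a + 2)*(a^2 + 5*a + 6) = (a + 2)*(a + 3)*(a + 2)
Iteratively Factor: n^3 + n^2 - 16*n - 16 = (n + 4)*(n^2 - 3*n - 4) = (n - 4)*(n + 4)*(n + 1)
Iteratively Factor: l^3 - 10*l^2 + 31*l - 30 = (l - 5)*(l^2 - 5*l + 6) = (l - 5)*(l - 3)*(l - 2)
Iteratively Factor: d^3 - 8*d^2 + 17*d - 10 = (d - 1)*(d^2 - 7*d + 10) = (d - 5)*(d - 1)*(d - 2)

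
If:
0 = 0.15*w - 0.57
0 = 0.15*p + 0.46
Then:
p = -3.07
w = 3.80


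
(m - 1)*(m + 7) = m^2 + 6*m - 7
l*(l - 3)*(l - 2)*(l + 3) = l^4 - 2*l^3 - 9*l^2 + 18*l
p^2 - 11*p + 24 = (p - 8)*(p - 3)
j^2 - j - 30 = (j - 6)*(j + 5)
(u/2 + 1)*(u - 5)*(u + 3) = u^3/2 - 19*u/2 - 15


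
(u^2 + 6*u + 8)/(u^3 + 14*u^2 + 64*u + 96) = (u + 2)/(u^2 + 10*u + 24)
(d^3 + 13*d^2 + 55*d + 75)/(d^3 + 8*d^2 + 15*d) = (d + 5)/d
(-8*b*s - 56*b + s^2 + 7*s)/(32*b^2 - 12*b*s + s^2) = (s + 7)/(-4*b + s)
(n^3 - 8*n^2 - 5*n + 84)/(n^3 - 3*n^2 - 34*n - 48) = (n^2 - 11*n + 28)/(n^2 - 6*n - 16)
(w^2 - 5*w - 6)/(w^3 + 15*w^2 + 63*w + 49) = (w - 6)/(w^2 + 14*w + 49)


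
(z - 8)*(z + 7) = z^2 - z - 56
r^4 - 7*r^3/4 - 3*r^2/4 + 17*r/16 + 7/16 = (r - 7/4)*(r - 1)*(r + 1/2)^2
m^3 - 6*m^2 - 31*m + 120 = (m - 8)*(m - 3)*(m + 5)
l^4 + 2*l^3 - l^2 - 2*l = l*(l - 1)*(l + 1)*(l + 2)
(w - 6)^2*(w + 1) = w^3 - 11*w^2 + 24*w + 36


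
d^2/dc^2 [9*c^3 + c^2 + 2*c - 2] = 54*c + 2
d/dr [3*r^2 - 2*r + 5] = 6*r - 2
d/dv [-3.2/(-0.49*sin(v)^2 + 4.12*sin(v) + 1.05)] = (13.184 - 3.136*sin(v))*cos(v)/(-0.49*sin(v)^2 + 4.12*sin(v) + 1.05)^2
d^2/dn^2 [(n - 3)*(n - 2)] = 2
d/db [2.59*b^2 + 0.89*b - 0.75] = 5.18*b + 0.89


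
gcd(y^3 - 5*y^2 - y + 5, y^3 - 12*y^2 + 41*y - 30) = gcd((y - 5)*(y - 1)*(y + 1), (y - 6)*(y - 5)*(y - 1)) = y^2 - 6*y + 5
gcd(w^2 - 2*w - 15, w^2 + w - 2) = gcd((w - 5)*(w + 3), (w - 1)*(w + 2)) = 1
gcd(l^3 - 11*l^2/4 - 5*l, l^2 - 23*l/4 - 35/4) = l + 5/4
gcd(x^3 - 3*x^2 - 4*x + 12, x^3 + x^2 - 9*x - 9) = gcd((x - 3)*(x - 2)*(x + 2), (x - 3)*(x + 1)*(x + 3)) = x - 3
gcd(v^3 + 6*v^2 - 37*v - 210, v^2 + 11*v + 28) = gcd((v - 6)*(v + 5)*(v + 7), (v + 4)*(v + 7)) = v + 7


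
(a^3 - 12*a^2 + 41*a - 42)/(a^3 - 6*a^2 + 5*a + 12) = (a^2 - 9*a + 14)/(a^2 - 3*a - 4)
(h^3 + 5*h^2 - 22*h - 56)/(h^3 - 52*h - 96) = (h^2 + 3*h - 28)/(h^2 - 2*h - 48)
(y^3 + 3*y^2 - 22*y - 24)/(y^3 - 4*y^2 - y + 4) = (y + 6)/(y - 1)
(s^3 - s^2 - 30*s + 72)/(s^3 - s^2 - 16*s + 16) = (s^2 + 3*s - 18)/(s^2 + 3*s - 4)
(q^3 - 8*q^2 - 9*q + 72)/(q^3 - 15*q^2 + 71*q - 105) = (q^2 - 5*q - 24)/(q^2 - 12*q + 35)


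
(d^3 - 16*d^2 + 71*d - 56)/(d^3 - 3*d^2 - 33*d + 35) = (d - 8)/(d + 5)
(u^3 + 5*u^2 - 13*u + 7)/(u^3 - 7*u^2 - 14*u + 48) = (u^3 + 5*u^2 - 13*u + 7)/(u^3 - 7*u^2 - 14*u + 48)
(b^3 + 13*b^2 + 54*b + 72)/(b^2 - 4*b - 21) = (b^2 + 10*b + 24)/(b - 7)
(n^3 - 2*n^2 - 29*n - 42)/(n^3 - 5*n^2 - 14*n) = (n + 3)/n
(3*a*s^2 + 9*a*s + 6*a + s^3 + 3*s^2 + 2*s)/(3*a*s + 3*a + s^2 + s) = s + 2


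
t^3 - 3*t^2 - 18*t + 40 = (t - 5)*(t - 2)*(t + 4)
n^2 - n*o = n*(n - o)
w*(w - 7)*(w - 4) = w^3 - 11*w^2 + 28*w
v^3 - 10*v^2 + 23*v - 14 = (v - 7)*(v - 2)*(v - 1)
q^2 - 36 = (q - 6)*(q + 6)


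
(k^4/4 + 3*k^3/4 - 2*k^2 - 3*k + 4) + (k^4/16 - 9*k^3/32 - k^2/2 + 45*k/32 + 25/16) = 5*k^4/16 + 15*k^3/32 - 5*k^2/2 - 51*k/32 + 89/16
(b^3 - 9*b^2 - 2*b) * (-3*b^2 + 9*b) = -3*b^5 + 36*b^4 - 75*b^3 - 18*b^2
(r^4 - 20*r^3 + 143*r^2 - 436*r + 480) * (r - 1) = r^5 - 21*r^4 + 163*r^3 - 579*r^2 + 916*r - 480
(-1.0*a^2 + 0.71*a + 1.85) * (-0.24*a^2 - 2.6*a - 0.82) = 0.24*a^4 + 2.4296*a^3 - 1.47*a^2 - 5.3922*a - 1.517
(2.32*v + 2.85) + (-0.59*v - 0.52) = 1.73*v + 2.33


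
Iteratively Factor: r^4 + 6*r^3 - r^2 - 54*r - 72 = (r + 4)*(r^3 + 2*r^2 - 9*r - 18) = (r + 2)*(r + 4)*(r^2 - 9) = (r - 3)*(r + 2)*(r + 4)*(r + 3)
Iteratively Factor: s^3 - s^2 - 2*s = (s)*(s^2 - s - 2) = s*(s - 2)*(s + 1)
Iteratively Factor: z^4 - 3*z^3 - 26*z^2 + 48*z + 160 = (z + 4)*(z^3 - 7*z^2 + 2*z + 40) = (z + 2)*(z + 4)*(z^2 - 9*z + 20) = (z - 5)*(z + 2)*(z + 4)*(z - 4)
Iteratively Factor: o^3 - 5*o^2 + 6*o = (o)*(o^2 - 5*o + 6) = o*(o - 2)*(o - 3)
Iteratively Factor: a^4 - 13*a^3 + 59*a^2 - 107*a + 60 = (a - 4)*(a^3 - 9*a^2 + 23*a - 15) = (a - 4)*(a - 3)*(a^2 - 6*a + 5) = (a - 4)*(a - 3)*(a - 1)*(a - 5)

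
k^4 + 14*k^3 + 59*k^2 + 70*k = k*(k + 2)*(k + 5)*(k + 7)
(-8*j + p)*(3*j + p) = -24*j^2 - 5*j*p + p^2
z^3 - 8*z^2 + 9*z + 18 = (z - 6)*(z - 3)*(z + 1)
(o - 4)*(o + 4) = o^2 - 16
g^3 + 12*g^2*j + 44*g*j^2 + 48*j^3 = (g + 2*j)*(g + 4*j)*(g + 6*j)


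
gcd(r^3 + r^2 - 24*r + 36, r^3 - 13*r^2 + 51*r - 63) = r - 3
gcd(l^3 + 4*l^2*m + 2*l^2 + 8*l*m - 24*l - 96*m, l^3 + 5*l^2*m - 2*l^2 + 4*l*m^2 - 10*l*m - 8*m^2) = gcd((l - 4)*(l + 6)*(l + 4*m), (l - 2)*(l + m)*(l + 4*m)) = l + 4*m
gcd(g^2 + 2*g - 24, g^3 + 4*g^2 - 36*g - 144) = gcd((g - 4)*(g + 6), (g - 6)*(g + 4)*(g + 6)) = g + 6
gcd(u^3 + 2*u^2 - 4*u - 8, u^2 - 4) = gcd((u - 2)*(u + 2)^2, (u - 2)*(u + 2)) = u^2 - 4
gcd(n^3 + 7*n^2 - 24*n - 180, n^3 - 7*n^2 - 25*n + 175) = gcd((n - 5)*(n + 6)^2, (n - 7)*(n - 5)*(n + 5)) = n - 5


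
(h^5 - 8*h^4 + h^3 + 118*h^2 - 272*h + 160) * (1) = h^5 - 8*h^4 + h^3 + 118*h^2 - 272*h + 160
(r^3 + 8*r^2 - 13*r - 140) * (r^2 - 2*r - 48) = r^5 + 6*r^4 - 77*r^3 - 498*r^2 + 904*r + 6720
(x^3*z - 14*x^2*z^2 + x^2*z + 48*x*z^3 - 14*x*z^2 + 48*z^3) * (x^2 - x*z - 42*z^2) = x^5*z - 15*x^4*z^2 + x^4*z + 20*x^3*z^3 - 15*x^3*z^2 + 540*x^2*z^4 + 20*x^2*z^3 - 2016*x*z^5 + 540*x*z^4 - 2016*z^5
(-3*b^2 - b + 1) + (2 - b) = -3*b^2 - 2*b + 3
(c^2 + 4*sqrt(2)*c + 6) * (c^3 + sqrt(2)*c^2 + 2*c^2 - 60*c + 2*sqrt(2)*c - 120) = c^5 + 2*c^4 + 5*sqrt(2)*c^4 - 46*c^3 + 10*sqrt(2)*c^3 - 234*sqrt(2)*c^2 - 92*c^2 - 468*sqrt(2)*c - 360*c - 720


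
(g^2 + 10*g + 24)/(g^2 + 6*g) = (g + 4)/g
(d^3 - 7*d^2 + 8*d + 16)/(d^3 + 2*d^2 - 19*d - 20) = (d - 4)/(d + 5)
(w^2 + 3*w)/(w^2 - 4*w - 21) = w/(w - 7)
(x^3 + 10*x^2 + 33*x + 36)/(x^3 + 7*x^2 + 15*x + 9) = (x + 4)/(x + 1)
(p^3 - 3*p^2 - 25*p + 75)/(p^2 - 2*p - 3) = (p^2 - 25)/(p + 1)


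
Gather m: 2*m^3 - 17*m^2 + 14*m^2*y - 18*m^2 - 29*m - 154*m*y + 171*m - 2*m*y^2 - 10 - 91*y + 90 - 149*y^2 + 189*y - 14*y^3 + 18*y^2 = 2*m^3 + m^2*(14*y - 35) + m*(-2*y^2 - 154*y + 142) - 14*y^3 - 131*y^2 + 98*y + 80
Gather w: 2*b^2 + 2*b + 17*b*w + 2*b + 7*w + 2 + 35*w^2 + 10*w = 2*b^2 + 4*b + 35*w^2 + w*(17*b + 17) + 2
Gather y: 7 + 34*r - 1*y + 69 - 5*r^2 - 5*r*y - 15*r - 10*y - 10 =-5*r^2 + 19*r + y*(-5*r - 11) + 66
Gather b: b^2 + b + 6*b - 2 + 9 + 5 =b^2 + 7*b + 12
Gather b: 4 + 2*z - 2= 2*z + 2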